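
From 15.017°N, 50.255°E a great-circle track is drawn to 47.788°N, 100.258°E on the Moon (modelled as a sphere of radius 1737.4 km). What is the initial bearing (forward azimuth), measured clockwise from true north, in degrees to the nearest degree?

40°

With φ₁ = 0.2621, φ₂ = 0.8341, Δλ = 0.8727 rad, the forward-azimuth formula gives
θ = atan2( sin Δλ cos φ₂ , cos φ₁ sin φ₂ − sin φ₁ cos φ₂ cos Δλ ) = atan2(0.5147, 0.6035) = 40.46°.
So the initial bearing is 40°.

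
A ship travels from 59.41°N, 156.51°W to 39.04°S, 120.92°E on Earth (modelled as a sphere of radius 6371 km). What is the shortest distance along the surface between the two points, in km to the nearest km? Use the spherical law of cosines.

13278 km

In radians: φ₁ = 1.0369, φ₂ = -0.6814, Δλ = -82.570° = -1.4411 rad.
cos c = sin φ₁ sin φ₂ + cos φ₁ cos φ₂ cos Δλ = (0.8608)(-0.6299) + (0.5089)(0.7767)(0.1293) = -0.49109,
so c = arccos(-0.49109) = 2.08414 rad.
Distance = R·c = 6371 × 2.0841 ≈ 13278 km.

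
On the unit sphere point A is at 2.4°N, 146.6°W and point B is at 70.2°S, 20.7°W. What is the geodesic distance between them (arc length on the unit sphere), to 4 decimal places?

1.8110

Let φ₁ = 0.0419 rad, φ₂ = -1.2252 rad, and Δλ = 2.1974 rad.
cos c = sin φ₁ sin φ₂ + cos φ₁ cos φ₂ cos Δλ = (0.0419)(-0.9409) + (0.9991)(0.3387)(-0.5864) = -0.23785,
so c = arccos(-0.23785) = 1.81095 rad.
On the unit sphere the arc length equals the central angle: 1.8110.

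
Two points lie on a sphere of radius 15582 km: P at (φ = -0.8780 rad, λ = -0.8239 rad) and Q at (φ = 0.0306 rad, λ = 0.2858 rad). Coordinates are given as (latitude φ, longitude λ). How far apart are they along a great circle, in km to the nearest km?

20370 km

Let φ₁ = -0.8780 rad, φ₂ = 0.0306 rad, and Δλ = 1.1097 rad.
cos c = sin φ₁ sin φ₂ + cos φ₁ cos φ₂ cos Δλ = (-0.7695)(0.0306) + (0.6387)(0.9995)(0.4449) = 0.26050,
so c = arccos(0.26050) = 1.30726 rad.
Distance = R·c = 15582 × 1.3073 ≈ 20370 km.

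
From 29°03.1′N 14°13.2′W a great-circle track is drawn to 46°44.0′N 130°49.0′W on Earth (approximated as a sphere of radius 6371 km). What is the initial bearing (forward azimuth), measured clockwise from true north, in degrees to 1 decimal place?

322.0°

With φ₁ = 0.5070, φ₂ = 0.8157, Δλ = -2.0350 rad, the forward-azimuth formula gives
θ = atan2( sin Δλ cos φ₂ , cos φ₁ sin φ₂ − sin φ₁ cos φ₂ cos Δλ ) = atan2(-0.6129, 0.7856) = -37.96°.
Adding 360° brings this into [0°, 360°): 322.0°.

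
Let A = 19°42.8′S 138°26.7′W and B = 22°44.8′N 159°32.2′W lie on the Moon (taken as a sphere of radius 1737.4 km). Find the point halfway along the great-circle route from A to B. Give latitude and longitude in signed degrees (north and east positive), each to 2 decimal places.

The central angle between A and B is δ = 0.8236 rad.
With f = 0.5, the slerp weights are sin((1−f)δ)/sin δ = 0.5456 and sin(fδ)/sin δ = 0.5456.
Weighted sum of the unit vectors: (0.5456)·(-0.7045,-0.6245,-0.3373) + (0.5456)·(-0.8640,-0.3224,0.3867) = (-0.8558, -0.5166, 0.0269).
Converting back: φ = atan2(z, √(x²+y²)) = 1.54°, λ = atan2(y, x) = -148.88°.

1.54°, -148.88°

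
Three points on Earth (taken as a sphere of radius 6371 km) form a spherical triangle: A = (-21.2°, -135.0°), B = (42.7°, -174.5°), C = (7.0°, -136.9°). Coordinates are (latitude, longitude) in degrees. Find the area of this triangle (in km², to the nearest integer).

5545017 km²

Side lengths (central angles): a = 0.8492, b = 0.4933, c = 1.2834 rad; semiperimeter s = 1.3129.
By l'Huilier's theorem, tan(E/4) = √[tan(s/2) tan((s−a)/2) tan((s−b)/2) tan((s−c)/2)], giving spherical excess E = 0.1366 rad.
Area = E·R² = 0.1366 × (6371)² ≈ 5545017 km².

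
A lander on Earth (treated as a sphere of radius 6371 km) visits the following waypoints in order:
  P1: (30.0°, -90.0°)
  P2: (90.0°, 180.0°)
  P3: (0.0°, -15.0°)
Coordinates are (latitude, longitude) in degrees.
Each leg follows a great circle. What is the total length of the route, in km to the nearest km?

16679 km

Leg P1→P2: central angle 1.0472 rad, distance 6671.7 km.
Leg P2→P3: central angle 1.5708 rad, distance 10007.5 km.
Total: 6671.7 + 10007.5 ≈ 16679 km.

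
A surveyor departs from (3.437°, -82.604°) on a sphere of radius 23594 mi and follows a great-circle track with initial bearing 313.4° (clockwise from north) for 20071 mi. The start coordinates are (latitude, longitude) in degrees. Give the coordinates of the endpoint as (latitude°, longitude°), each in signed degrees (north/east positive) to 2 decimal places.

Angular distance δ = d/R = 20071/23594 = 0.85068 rad; initial bearing θ = 5.4699 rad.
sin φ₂ = sin φ₁ cos δ + cos φ₁ sin δ cos θ = (0.0600)(0.6595) + (0.9982)(0.7517)(0.6871) = 0.5551, so φ₂ = 33.72°.
Δλ = atan2(sin θ sin δ cos φ₁, cos δ − sin φ₁ sin φ₂) = atan2(-0.5452, 0.6262) = -41.045°.
λ₂ = -82.604° − 41.045° = -123.65°.

33.72°, -123.65°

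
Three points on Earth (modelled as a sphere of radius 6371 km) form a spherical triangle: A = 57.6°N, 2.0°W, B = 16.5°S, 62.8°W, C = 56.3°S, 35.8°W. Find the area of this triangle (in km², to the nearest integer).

32194322 km²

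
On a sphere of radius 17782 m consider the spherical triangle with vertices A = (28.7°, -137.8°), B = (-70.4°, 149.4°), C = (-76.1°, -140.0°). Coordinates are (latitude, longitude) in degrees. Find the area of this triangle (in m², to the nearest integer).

142089158 m²

Side lengths (central angles): a = 0.3445, b = 1.8293, c = 1.9448 rad; semiperimeter s = 2.0593.
By l'Huilier's theorem, tan(E/4) = √[tan(s/2) tan((s−a)/2) tan((s−b)/2) tan((s−c)/2)], giving spherical excess E = 0.4494 rad.
Area = E·R² = 0.4494 × (17782)² ≈ 142089158 m².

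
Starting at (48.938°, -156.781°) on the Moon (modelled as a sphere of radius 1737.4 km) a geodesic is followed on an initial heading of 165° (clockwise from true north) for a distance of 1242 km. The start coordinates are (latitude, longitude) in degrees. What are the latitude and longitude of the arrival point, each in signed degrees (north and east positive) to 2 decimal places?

Angular distance δ = d/R = 1242/1737.4 = 0.71486 rad; initial bearing θ = 2.8798 rad.
sin φ₂ = sin φ₁ cos δ + cos φ₁ sin δ cos θ = (0.7540)(0.7552) + (0.6569)(0.6555)(-0.9659) = 0.1535, so φ₂ = 8.83°.
Δλ = atan2(sin θ sin δ cos φ₁, cos δ − sin φ₁ sin φ₂) = atan2(0.1114, 0.6395) = 9.886°.
λ₂ = -156.781° + 9.886° = -146.89°.

8.83°, -146.89°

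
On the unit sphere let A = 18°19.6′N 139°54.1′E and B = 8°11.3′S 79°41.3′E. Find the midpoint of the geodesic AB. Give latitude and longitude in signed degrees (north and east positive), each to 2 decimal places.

5.85°, 109.10°

The central angle between A and B is δ = 1.1352 rad.
With f = 0.5, the slerp weights are sin((1−f)δ)/sin δ = 0.5930 and sin(fδ)/sin δ = 0.5930.
Weighted sum of the unit vectors: (0.5930)·(-0.7261,0.6114,0.3144) + (0.5930)·(0.1772,0.9738,-0.1424) = (-0.3255, 0.9400, 0.1020).
Converting back: φ = atan2(z, √(x²+y²)) = 5.85°, λ = atan2(y, x) = 109.10°.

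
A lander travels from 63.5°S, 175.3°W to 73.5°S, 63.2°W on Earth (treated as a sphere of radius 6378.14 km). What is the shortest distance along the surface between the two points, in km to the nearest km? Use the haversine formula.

3992 km

Let φ₁ = -1.1083 rad, φ₂ = -1.2828 rad, and Δλ = 1.9565 rad.
Haversine: a = sin²(Δφ/2) + cos φ₁ cos φ₂ sin²(Δλ/2) = 0.0076 + (0.4462)(0.2840)(0.6881) = 0.09480.
Central angle c = 2·arcsin(√a) = 0.62596 rad.
Distance = R·c = 6378.14 × 0.6260 ≈ 3992 km.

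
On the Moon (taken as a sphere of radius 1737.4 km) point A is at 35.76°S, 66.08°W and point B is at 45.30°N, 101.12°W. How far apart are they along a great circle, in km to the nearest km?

With latitudes φ₁ = -35.760°, φ₂ = 45.300° and longitude difference Δλ = -35.040°:
cos c = sin φ₁ sin φ₂ + cos φ₁ cos φ₂ cos Δλ = (-0.5844)(0.7108) + (0.8115)(0.7034)(0.8188) = 0.05195,
so c = arccos(0.05195) = 1.51883 rad.
Distance = R·c = 1737.4 × 1.5188 ≈ 2639 km.

2639 km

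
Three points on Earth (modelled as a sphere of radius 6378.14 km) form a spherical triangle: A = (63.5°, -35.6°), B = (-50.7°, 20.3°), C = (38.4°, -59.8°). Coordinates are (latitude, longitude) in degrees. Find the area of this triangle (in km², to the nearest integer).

32796506 km²

Side lengths (central angles): a = 1.9772, b = 0.5057, c = 2.1342 rad; semiperimeter s = 2.3086.
By l'Huilier's theorem, tan(E/4) = √[tan(s/2) tan((s−a)/2) tan((s−b)/2) tan((s−c)/2)], giving spherical excess E = 0.8062 rad.
Area = E·R² = 0.8062 × (6378.14)² ≈ 32796506 km².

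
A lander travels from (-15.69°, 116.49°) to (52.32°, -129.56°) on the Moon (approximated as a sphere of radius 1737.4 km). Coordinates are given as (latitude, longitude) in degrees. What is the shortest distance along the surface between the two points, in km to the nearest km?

3546 km

In radians: φ₁ = -0.2738, φ₂ = 0.9132, Δλ = 113.950° = 1.9888 rad.
Haversine: a = sin²(Δφ/2) + cos φ₁ cos φ₂ sin²(Δλ/2) = 0.3128 + (0.9627)(0.6113)(0.7030) = 0.72646.
Central angle c = 2·arcsin(√a) = 2.04083 rad.
Distance = R·c = 1737.4 × 2.0408 ≈ 3546 km.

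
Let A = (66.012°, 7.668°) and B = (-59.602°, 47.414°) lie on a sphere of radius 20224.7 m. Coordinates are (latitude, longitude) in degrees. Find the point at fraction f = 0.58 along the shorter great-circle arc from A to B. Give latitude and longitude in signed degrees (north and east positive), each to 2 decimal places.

-6.77°, 31.55°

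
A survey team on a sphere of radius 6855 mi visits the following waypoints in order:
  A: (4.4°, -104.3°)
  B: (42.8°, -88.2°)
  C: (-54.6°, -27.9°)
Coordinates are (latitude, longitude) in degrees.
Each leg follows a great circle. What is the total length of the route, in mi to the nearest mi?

18072 mi

Leg A→B: central angle 0.7151 rad, distance 4902.3 mi.
Leg B→C: central angle 1.9212 rad, distance 13169.6 mi.
Total: 4902.3 + 13169.6 ≈ 18072 mi.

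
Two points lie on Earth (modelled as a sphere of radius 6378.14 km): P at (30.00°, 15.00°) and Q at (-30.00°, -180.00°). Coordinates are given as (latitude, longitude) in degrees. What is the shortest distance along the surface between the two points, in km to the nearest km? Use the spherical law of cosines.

18592 km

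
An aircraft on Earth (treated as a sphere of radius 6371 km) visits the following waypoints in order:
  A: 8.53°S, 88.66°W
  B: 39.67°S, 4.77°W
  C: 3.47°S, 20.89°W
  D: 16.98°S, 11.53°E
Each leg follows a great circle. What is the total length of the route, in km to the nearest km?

Leg A→B: central angle 1.3942 rad, distance 8882.3 km.
Leg B→C: central angle 0.6813 rad, distance 4340.6 km.
Leg C→D: central angle 0.6032 rad, distance 3842.8 km.
Total: 8882.3 + 4340.6 + 3842.8 ≈ 17066 km.

17066 km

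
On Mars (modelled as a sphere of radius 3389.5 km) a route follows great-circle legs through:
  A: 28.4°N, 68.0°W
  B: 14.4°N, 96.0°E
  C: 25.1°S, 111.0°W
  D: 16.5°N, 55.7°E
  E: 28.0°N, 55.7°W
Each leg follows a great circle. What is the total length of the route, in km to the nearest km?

32655 km

Leg A→B: central angle 2.3472 rad, distance 7955.9 km.
Leg B→C: central angle 2.6616 rad, distance 9021.6 km.
Leg C→D: central angle 2.8780 rad, distance 9755.1 km.
Leg D→E: central angle 1.7473 rad, distance 5922.4 km.
Total: 7955.9 + 9021.6 + 9755.1 + 5922.4 ≈ 32655 km.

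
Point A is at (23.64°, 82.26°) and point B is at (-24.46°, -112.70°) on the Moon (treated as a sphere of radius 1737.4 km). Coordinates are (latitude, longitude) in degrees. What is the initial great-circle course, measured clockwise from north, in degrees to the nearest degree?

With φ₁ = 0.4126, φ₂ = -0.4269, Δλ = 2.8805 rad, the forward-azimuth formula gives
θ = atan2( sin Δλ cos φ₂ , cos φ₁ sin φ₂ − sin φ₁ cos φ₂ cos Δλ ) = atan2(0.2350, -0.0267) = 96.48°.
So the initial bearing is 96°.

96°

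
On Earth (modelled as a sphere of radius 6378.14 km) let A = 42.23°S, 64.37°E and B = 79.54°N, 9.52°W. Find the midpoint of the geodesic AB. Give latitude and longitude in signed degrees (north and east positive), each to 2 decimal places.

21.03°, 51.93°

Central angle δ = 2.2442 rad. Interpolating on the sphere with fraction f = 0.5:
P = [sin((1−f)δ)·A + sin(fδ)·B] / sin δ = 1.1526·A + 1.1526·B in Cartesian coordinates,
giving P = (0.5755, 0.7349, 0.3588), i.e. latitude 21.03°, longitude 51.93°.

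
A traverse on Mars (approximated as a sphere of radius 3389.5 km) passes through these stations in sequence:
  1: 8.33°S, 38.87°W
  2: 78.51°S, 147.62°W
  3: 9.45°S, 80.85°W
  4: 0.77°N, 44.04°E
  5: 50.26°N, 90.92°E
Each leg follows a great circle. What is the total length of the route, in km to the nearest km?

Leg 1→2: central angle 1.4921 rad, distance 5057.5 km.
Leg 2→3: central angle 1.3301 rad, distance 4508.3 km.
Leg 3→4: central angle 2.1729 rad, distance 7365.1 km.
Leg 4→5: central angle 1.1071 rad, distance 3752.4 km.
Total: 5057.5 + 4508.3 + 7365.1 + 3752.4 ≈ 20683 km.

20683 km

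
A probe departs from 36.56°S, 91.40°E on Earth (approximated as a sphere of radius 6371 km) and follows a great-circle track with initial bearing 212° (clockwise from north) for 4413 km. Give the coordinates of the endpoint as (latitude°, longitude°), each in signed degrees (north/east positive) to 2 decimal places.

-63.30°, 42.53°

Angular distance δ = d/R = 4413/6371 = 0.69267 rad; initial bearing θ = 3.7001 rad.
sin φ₂ = sin φ₁ cos δ + cos φ₁ sin δ cos θ = (-0.5957)(0.7695) + (0.8032)(0.6386)(-0.8480) = -0.8934, so φ₂ = -63.30°.
Δλ = atan2(sin θ sin δ cos φ₁, cos δ − sin φ₁ sin φ₂) = atan2(-0.2718, 0.2374) = -48.868°.
λ₂ = 91.400° − 48.868° = 42.53°.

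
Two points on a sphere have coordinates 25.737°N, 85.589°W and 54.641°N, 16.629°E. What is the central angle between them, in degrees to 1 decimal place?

75.9°

Let φ₁ = 0.4492 rad, φ₂ = 0.9537 rad, and Δλ = 1.7840 rad.
cos c = sin φ₁ sin φ₂ + cos φ₁ cos φ₂ cos Δλ = (0.4342)(0.8155) + (0.9008)(0.5787)(-0.2116) = 0.24382,
so c = arccos(0.24382) = 1.32449 rad.
So the angular separation is 75.9°.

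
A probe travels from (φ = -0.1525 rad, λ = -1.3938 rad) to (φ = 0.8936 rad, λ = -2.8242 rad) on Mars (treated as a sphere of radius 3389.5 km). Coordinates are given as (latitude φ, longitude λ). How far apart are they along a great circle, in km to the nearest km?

5432 km

Let φ₁ = -0.1525 rad, φ₂ = 0.8936 rad, and Δλ = -1.4304 rad.
cos c = sin φ₁ sin φ₂ + cos φ₁ cos φ₂ cos Δλ = (-0.1519)(0.7793) + (0.9884)(0.6266)(0.1399) = -0.03172,
so c = arccos(-0.03172) = 1.60252 rad.
Distance = R·c = 3389.5 × 1.6025 ≈ 5432 km.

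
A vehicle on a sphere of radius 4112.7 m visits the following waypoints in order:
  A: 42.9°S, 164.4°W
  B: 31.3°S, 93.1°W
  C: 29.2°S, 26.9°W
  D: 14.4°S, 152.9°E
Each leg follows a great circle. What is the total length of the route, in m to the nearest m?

17878 m

Leg A→B: central angle 0.9832 rad, distance 4043.8 m.
Leg B→C: central angle 0.9831 rad, distance 4043.2 m.
Leg C→D: central angle 2.3806 rad, distance 9790.8 m.
Total: 4043.8 + 4043.2 + 9790.8 ≈ 17878 m.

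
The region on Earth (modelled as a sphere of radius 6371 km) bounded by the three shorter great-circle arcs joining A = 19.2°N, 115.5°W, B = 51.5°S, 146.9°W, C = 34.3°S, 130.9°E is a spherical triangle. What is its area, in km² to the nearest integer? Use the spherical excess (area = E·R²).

33709076 km²

Side lengths (central angles): a = 1.0347, b = 2.0917, c = 1.3239 rad; semiperimeter s = 2.2251.
By l'Huilier's theorem, tan(E/4) = √[tan(s/2) tan((s−a)/2) tan((s−b)/2) tan((s−c)/2)], giving spherical excess E = 0.8305 rad.
Area = E·R² = 0.8305 × (6371)² ≈ 33709076 km².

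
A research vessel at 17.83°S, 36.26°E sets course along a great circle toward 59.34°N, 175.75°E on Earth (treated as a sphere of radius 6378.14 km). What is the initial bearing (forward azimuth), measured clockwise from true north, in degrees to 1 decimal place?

25.3°

Δλ = 139.490° = 2.4346 rad.
y = sin Δλ · cos φ₂ = (0.6496)(0.5099) = 0.3312
x = cos φ₁ sin φ₂ − sin φ₁ cos φ₂ cos Δλ = (0.9520)(0.8602) − (-0.3062)(0.5099)(-0.7603) = 0.7002
θ = atan2(y, x) = 25.32°, so the bearing is 25.3°.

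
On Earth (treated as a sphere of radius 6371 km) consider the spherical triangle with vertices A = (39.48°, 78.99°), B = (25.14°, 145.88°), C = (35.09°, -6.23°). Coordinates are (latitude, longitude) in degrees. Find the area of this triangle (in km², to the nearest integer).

Side lengths (central angles): a = 1.9938, b = 1.1394, c = 0.9952 rad; semiperimeter s = 2.0642.
By l'Huilier's theorem, tan(E/4) = √[tan(s/2) tan((s−a)/2) tan((s−b)/2) tan((s−c)/2)], giving spherical excess E = 0.5244 rad.
Area = E·R² = 0.5244 × (6371)² ≈ 21284317 km².

21284317 km²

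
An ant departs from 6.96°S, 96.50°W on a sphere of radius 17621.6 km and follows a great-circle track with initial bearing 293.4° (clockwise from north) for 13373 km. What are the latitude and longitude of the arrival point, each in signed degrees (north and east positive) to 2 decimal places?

10.56°, -136.47°

Angular distance δ = d/R = 13373/17621.6 = 0.75890 rad; initial bearing θ = 5.1208 rad.
sin φ₂ = sin φ₁ cos δ + cos φ₁ sin δ cos θ = (-0.1212)(0.7256) + (0.9926)(0.6881)(0.3971) = 0.1833, so φ₂ = 10.56°.
Δλ = atan2(sin θ sin δ cos φ₁, cos δ − sin φ₁ sin φ₂) = atan2(-0.6269, 0.7478) = -39.972°.
λ₂ = -96.500° − 39.972° = -136.47°.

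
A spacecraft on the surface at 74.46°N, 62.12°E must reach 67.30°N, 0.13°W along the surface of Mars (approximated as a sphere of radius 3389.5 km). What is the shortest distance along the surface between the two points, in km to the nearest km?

1210 km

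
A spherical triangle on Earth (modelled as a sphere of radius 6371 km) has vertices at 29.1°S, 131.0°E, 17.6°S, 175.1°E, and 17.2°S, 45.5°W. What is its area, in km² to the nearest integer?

Side lengths (central angles): a = 2.2167, b = 2.3314, c = 0.7300 rad; semiperimeter s = 2.6391.
By l'Huilier's theorem, tan(E/4) = √[tan(s/2) tan((s−a)/2) tan((s−b)/2) tan((s−c)/2)], giving spherical excess E = 1.6162 rad.
Area = E·R² = 1.6162 × (6371)² ≈ 65602320 km².

65602320 km²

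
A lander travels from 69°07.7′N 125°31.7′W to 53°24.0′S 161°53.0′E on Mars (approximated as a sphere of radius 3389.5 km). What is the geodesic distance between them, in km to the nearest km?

With latitudes φ₁ = 69.128°, φ₂ = -53.400° and longitude difference Δλ = -72.588°:
cos c = sin φ₁ sin φ₂ + cos φ₁ cos φ₂ cos Δλ = (0.9344)(-0.8028) + (0.3563)(0.5962)(0.2992) = -0.68657,
so c = arccos(-0.68657) = 2.32756 rad.
Distance = R·c = 3389.5 × 2.3276 ≈ 7889 km.

7889 km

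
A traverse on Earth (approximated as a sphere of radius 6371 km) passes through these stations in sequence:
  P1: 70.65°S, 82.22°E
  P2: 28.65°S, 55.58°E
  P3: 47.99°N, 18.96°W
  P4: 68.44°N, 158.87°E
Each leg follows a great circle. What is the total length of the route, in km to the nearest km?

Leg P1→P2: central angle 0.7781 rad, distance 4957.0 km.
Leg P2→P3: central angle 1.7718 rad, distance 11288.4 km.
Leg P3→P4: central angle 1.1093 rad, distance 7067.4 km.
Total: 4957.0 + 11288.4 + 7067.4 ≈ 23313 km.

23313 km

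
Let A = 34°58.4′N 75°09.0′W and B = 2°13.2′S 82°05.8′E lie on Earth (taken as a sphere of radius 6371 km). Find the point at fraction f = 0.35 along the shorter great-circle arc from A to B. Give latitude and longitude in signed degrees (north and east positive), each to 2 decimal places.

59.77°, -7.39°

The central angle between A and B is δ = 2.4611 rad.
With f = 0.35, the slerp weights are sin((1−f)δ)/sin δ = 1.5888 and sin(fδ)/sin δ = 1.2060.
Weighted sum of the unit vectors: (1.5888)·(0.2100,-0.7921,0.5732) + (1.2060)·(0.1374,0.9898,-0.0387) = (0.4994, -0.0647, 0.8640).
Converting back: φ = atan2(z, √(x²+y²)) = 59.77°, λ = atan2(y, x) = -7.39°.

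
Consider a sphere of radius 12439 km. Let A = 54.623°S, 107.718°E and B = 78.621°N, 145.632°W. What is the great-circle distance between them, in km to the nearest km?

31764 km

With latitudes φ₁ = -54.623°, φ₂ = 78.621° and longitude difference Δλ = 106.650°:
Haversine: a = sin²(Δφ/2) + cos φ₁ cos φ₂ sin²(Δλ/2) = 0.8426 + (0.5790)(0.1973)(0.6433) = 0.91603.
Central angle c = 2·arcsin(√a) = 2.55361 rad.
Distance = R·c = 12439 × 2.5536 ≈ 31764 km.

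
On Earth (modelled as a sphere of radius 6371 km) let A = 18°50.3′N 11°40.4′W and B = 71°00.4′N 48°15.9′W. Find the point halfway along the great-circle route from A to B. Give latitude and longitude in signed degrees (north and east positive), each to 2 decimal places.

Central angle δ = 0.9853 rad. Interpolating on the sphere with fraction f = 0.5:
P = [sin((1−f)δ)·A + sin(fδ)·B] / sin δ = 0.5675·A + 0.5675·B in Cartesian coordinates,
giving P = (0.6489, -0.2465, 0.7198), i.e. latitude 46.04°, longitude -20.80°.

46.04°, -20.80°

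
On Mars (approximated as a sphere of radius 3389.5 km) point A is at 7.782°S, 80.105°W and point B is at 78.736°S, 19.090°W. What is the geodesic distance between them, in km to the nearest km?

With latitudes φ₁ = -7.782°, φ₂ = -78.736° and longitude difference Δλ = 61.015°:
Haversine: a = sin²(Δφ/2) + cos φ₁ cos φ₂ sin²(Δλ/2) = 0.3368 + (0.9908)(0.1953)(0.2577) = 0.38671.
Central angle c = 2·arcsin(√a) = 1.34223 rad.
Distance = R·c = 3389.5 × 1.3422 ≈ 4550 km.

4550 km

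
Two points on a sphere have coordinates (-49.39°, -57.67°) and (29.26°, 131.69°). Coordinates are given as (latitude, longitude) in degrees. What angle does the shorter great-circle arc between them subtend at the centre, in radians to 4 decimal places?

2.7689 rad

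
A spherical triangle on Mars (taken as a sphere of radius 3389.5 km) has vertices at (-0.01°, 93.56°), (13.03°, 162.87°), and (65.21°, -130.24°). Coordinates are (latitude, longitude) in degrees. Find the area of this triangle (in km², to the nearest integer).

11408172 km²

Side lengths (central angles): a = 1.1971, b = 1.8784, c = 1.2194 rad; semiperimeter s = 2.1475.
By l'Huilier's theorem, tan(E/4) = √[tan(s/2) tan((s−a)/2) tan((s−b)/2) tan((s−c)/2)], giving spherical excess E = 0.9930 rad.
Area = E·R² = 0.9930 × (3389.5)² ≈ 11408172 km².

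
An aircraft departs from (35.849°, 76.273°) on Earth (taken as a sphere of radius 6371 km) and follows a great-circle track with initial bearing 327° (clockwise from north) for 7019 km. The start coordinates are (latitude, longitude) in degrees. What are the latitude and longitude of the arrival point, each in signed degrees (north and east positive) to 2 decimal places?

60.59°, -22.12°

Angular distance δ = d/R = 7019/6371 = 1.10171 rad; initial bearing θ = 5.7072 rad.
sin φ₂ = sin φ₁ cos δ + cos φ₁ sin δ cos θ = (0.5857)(0.4521) + (0.8106)(0.8920)(0.8387) = 0.8711, so φ₂ = 60.59°.
Δλ = atan2(sin θ sin δ cos φ₁, cos δ − sin φ₁ sin φ₂) = atan2(-0.3938, -0.0581) = -98.393°.
λ₂ = 76.273° − 98.393° = -22.12°.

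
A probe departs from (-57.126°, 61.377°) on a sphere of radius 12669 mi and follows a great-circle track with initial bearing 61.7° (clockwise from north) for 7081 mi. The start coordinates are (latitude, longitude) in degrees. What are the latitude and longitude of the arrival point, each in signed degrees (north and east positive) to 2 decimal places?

-35.14°, 96.19°

Angular distance δ = d/R = 7081/12669 = 0.55892 rad; initial bearing θ = 1.0769 rad.
sin φ₂ = sin φ₁ cos δ + cos φ₁ sin δ cos θ = (-0.8399)(0.8478) + (0.5428)(0.5303)(0.4741) = -0.5756, so φ₂ = -35.14°.
Δλ = atan2(sin θ sin δ cos φ₁, cos δ − sin φ₁ sin φ₂) = atan2(0.2534, 0.3644) = 34.818°.
λ₂ = 61.377° + 34.818° = 96.19°.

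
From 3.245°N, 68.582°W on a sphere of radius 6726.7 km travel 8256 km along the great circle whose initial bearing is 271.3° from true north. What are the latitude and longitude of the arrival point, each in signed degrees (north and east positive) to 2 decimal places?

2.31°, -138.99°

Angular distance δ = d/R = 8256/6726.7 = 1.22735 rad; initial bearing θ = 4.7351 rad.
sin φ₂ = sin φ₁ cos δ + cos φ₁ sin δ cos θ = (0.0566)(0.3367) + (0.9984)(0.9416)(0.0227) = 0.0404, so φ₂ = 2.31°.
Δλ = atan2(sin θ sin δ cos φ₁, cos δ − sin φ₁ sin φ₂) = atan2(-0.9398, 0.3345) = -70.412°.
λ₂ = -68.582° − 70.412° = -138.99°.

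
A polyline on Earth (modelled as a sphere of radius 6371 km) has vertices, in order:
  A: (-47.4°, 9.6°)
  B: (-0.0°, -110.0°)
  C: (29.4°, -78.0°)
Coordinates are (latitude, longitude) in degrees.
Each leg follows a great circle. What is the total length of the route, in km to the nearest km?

16891 km

Leg A→B: central angle 1.9117 rad, distance 12179.4 km.
Leg B→C: central angle 0.7395 rad, distance 4711.1 km.
Total: 12179.4 + 4711.1 ≈ 16891 km.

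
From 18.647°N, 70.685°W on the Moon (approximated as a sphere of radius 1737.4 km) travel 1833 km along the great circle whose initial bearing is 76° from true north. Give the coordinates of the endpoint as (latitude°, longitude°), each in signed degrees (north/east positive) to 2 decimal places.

20.92°, -6.04°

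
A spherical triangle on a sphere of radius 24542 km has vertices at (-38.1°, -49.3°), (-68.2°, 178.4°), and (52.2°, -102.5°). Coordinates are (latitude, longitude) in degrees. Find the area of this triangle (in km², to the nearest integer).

1132769189 km²

Side lengths (central angles): a = 2.3331, b = 1.7708, c = 1.1851 rad; semiperimeter s = 2.6445.
By l'Huilier's theorem, tan(E/4) = √[tan(s/2) tan((s−a)/2) tan((s−b)/2) tan((s−c)/2)], giving spherical excess E = 1.8807 rad.
Area = E·R² = 1.8807 × (24542)² ≈ 1132769189 km².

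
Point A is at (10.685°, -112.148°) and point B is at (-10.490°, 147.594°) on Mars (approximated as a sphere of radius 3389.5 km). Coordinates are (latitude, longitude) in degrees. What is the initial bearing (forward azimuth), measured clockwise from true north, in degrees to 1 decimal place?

Δλ = -100.258° = -1.7498 rad.
y = sin Δλ · cos φ₂ = (-0.9840)(0.9833) = -0.9676
x = cos φ₁ sin φ₂ − sin φ₁ cos φ₂ cos Δλ = (0.9827)(-0.1821) − (0.1854)(0.9833)(-0.1781) = -0.1464
θ = atan2(y, x) = -98.61°; adding 360° gives 261.4°.

261.4°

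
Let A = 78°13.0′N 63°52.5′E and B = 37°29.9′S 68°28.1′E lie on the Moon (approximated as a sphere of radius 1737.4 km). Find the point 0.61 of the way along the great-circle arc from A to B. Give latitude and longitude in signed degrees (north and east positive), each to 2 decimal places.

Central angle δ = 2.0202 rad. Interpolating on the sphere with fraction f = 0.61:
P = [sin((1−f)δ)·A + sin(fδ)·B] / sin δ = 0.7870·A + 1.0472·B in Cartesian coordinates,
giving P = (0.3757, 0.9172, 0.1329), i.e. latitude 7.64°, longitude 67.72°.

7.64°, 67.72°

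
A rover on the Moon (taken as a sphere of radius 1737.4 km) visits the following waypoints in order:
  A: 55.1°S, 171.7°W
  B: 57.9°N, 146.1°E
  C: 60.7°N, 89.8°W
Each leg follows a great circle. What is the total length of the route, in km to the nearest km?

5205 km

Leg A→B: central angle 2.0596 rad, distance 3578.3 km.
Leg B→C: central angle 0.9361 rad, distance 1626.3 km.
Total: 3578.3 + 1626.3 ≈ 5205 km.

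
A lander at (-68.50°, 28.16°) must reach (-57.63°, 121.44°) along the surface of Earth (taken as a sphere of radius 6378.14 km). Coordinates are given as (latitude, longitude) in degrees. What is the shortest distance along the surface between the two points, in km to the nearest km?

Let φ₁ = -1.1956 rad, φ₂ = -1.0058 rad, and Δλ = 1.6280 rad.
cos c = sin φ₁ sin φ₂ + cos φ₁ cos φ₂ cos Δλ = (-0.9304)(-0.8446) + (0.3665)(0.5354)(-0.0572) = 0.77461,
so c = arccos(0.77461) = 0.68470 rad.
Distance = R·c = 6378.14 × 0.6847 ≈ 4367 km.

4367 km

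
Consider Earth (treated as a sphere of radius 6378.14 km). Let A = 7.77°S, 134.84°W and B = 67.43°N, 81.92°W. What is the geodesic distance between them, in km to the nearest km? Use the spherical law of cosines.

With latitudes φ₁ = -7.770°, φ₂ = 67.430° and longitude difference Δλ = 52.920°:
cos c = sin φ₁ sin φ₂ + cos φ₁ cos φ₂ cos Δλ = (-0.1352)(0.9234) + (0.9908)(0.3838)(0.6029) = 0.10444,
so c = arccos(0.10444) = 1.46616 rad.
Distance = R·c = 6378.14 × 1.4662 ≈ 9351 km.

9351 km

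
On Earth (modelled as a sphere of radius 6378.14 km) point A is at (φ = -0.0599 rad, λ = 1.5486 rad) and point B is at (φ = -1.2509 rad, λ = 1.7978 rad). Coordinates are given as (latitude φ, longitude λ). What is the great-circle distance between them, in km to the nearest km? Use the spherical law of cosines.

7663 km

In radians: φ₁ = -0.0599, φ₂ = -1.2509, Δλ = 14.278° = 0.2492 rad.
cos c = sin φ₁ sin φ₂ + cos φ₁ cos φ₂ cos Δλ = (-0.0599)(-0.9493) + (0.9982)(0.3145)(0.9691) = 0.36103,
so c = arccos(0.36103) = 1.20142 rad.
Distance = R·c = 6378.14 × 1.2014 ≈ 7663 km.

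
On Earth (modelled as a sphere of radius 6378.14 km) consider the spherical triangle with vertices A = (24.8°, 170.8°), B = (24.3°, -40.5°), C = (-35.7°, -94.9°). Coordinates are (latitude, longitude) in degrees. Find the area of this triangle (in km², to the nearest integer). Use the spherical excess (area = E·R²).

93924117 km²

Side lengths (central angles): a = 1.3789, b = 1.8755, c = 2.1345 rad; semiperimeter s = 2.6945.
By l'Huilier's theorem, tan(E/4) = √[tan(s/2) tan((s−a)/2) tan((s−b)/2) tan((s−c)/2)], giving spherical excess E = 2.3088 rad.
Area = E·R² = 2.3088 × (6378.14)² ≈ 93924117 km².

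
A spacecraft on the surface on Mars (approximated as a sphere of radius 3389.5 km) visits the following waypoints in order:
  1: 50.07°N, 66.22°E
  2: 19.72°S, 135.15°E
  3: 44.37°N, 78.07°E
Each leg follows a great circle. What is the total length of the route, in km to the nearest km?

10348 km

Leg 1→2: central angle 1.6123 rad, distance 5465.0 km.
Leg 2→3: central angle 1.4407 rad, distance 4883.2 km.
Total: 5465.0 + 4883.2 ≈ 10348 km.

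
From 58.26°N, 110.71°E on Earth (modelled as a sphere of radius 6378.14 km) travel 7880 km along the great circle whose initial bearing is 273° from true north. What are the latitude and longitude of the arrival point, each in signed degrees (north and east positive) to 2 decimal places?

17.81°, 28.62°

Angular distance δ = d/R = 7880/6378.14 = 1.23547 rad; initial bearing θ = 4.7647 rad.
sin φ₂ = sin φ₁ cos δ + cos φ₁ sin δ cos θ = (0.8504)(0.3291) + (0.5261)(0.9443)(0.0523) = 0.3059, so φ₂ = 17.81°.
Δλ = atan2(sin θ sin δ cos φ₁, cos δ − sin φ₁ sin φ₂) = atan2(-0.4961, 0.0690) = -82.086°.
λ₂ = 110.710° − 82.086° = 28.62°.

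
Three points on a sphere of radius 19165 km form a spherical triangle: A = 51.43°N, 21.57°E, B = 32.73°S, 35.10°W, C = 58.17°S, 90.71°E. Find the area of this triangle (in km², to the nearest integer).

Side lengths (central angles): a = 1.3697, b = 2.1498, c = 1.7058 rad; semiperimeter s = 2.6126.
By l'Huilier's theorem, tan(E/4) = √[tan(s/2) tan((s−a)/2) tan((s−b)/2) tan((s−c)/2)], giving spherical excess E = 2.0144 rad.
Area = E·R² = 2.0144 × (19165)² ≈ 739887219 km².

739887219 km²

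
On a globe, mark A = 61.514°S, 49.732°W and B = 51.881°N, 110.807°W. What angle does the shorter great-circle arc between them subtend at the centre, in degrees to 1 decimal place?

123.3°

Let φ₁ = -1.0736 rad, φ₂ = 0.9055 rad, and Δλ = -1.0660 rad.
cos c = sin φ₁ sin φ₂ + cos φ₁ cos φ₂ cos Δλ = (-0.8789)(0.7867) + (0.4769)(0.6173)(0.4837) = -0.54909,
so c = arccos(-0.54909) = 2.15207 rad.
So the angular separation is 123.3°.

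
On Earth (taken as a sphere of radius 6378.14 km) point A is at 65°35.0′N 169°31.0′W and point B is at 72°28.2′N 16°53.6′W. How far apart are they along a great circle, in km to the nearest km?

4535 km

In radians: φ₁ = 1.1446, φ₂ = 1.2648, Δλ = 152.623° = 2.6638 rad.
Haversine: a = sin²(Δφ/2) + cos φ₁ cos φ₂ sin²(Δλ/2) = 0.0036 + (0.4134)(0.3012)(0.9440) = 0.12114.
Central angle c = 2·arcsin(√a) = 0.71100 rad.
Distance = R·c = 6378.14 × 0.7110 ≈ 4535 km.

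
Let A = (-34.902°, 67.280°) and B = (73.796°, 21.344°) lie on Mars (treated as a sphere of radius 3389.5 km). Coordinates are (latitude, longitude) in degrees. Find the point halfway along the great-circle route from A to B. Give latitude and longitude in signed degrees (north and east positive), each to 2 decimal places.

20.58°, 56.10°

The central angle between A and B is δ = 1.9717 rad.
With f = 0.5, the slerp weights are sin((1−f)δ)/sin δ = 0.9056 and sin(fδ)/sin δ = 0.9056.
Weighted sum of the unit vectors: (0.9056)·(0.3168,0.7565,-0.5722) + (0.9056)·(0.2599,0.1016,0.9603) = (0.5222, 0.7770, 0.3514).
Converting back: φ = atan2(z, √(x²+y²)) = 20.58°, λ = atan2(y, x) = 56.10°.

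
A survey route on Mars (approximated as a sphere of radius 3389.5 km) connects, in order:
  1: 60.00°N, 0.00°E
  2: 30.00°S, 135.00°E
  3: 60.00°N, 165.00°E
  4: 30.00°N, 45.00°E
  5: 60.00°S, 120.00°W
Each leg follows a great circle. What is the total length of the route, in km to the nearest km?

27025 km

Leg 1→2: central angle 2.4027 rad, distance 8143.9 km.
Leg 2→3: central angle 1.6288 rad, distance 5521.0 km.
Leg 3→4: central angle 1.3526 rad, distance 4584.5 km.
Leg 4→5: central angle 2.5892 rad, distance 8776.1 km.
Total: 8143.9 + 5521.0 + 4584.5 + 8776.1 ≈ 27025 km.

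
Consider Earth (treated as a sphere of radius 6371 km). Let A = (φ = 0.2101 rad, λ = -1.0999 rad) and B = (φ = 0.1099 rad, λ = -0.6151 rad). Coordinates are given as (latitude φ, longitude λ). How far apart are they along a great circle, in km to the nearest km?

3113 km

Let φ₁ = 0.2101 rad, φ₂ = 0.1099 rad, and Δλ = 0.4848 rad.
cos c = sin φ₁ sin φ₂ + cos φ₁ cos φ₂ cos Δλ = (0.2086)(0.1097) + (0.9780)(0.9940)(0.8848) = 0.88297,
so c = arccos(0.88297) = 0.48865 rad.
Distance = R·c = 6371 × 0.4887 ≈ 3113 km.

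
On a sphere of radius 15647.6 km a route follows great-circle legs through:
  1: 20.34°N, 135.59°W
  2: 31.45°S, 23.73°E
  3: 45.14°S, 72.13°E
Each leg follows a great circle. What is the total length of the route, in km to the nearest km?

Leg 1→2: central angle 2.7644 rad, distance 43256.9 km.
Leg 2→3: central angle 0.6930 rad, distance 10843.2 km.
Total: 43256.9 + 10843.2 ≈ 54100 km.

54100 km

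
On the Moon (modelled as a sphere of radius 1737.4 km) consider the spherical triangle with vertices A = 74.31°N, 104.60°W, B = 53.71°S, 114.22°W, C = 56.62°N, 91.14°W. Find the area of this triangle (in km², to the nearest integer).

805723 km²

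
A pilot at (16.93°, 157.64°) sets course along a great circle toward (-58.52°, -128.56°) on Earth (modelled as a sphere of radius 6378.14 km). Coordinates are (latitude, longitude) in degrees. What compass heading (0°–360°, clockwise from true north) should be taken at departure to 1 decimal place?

149.7°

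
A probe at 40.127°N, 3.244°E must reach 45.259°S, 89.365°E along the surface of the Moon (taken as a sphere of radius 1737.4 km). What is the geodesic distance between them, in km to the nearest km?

With latitudes φ₁ = 40.127°, φ₂ = -45.259° and longitude difference Δλ = 86.121°:
cos c = sin φ₁ sin φ₂ + cos φ₁ cos φ₂ cos Δλ = (0.6445)(-0.7103) + (0.7646)(0.7039)(0.0676) = -0.42136,
so c = arccos(-0.42136) = 2.00575 rad.
Distance = R·c = 1737.4 × 2.0057 ≈ 3485 km.

3485 km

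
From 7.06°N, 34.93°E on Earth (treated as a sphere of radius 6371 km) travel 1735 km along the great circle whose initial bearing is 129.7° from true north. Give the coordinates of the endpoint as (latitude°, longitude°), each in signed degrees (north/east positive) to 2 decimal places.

-2.99°, 46.89°

Angular distance δ = d/R = 1735/6371 = 0.27233 rad; initial bearing θ = 2.2637 rad.
sin φ₂ = sin φ₁ cos δ + cos φ₁ sin δ cos θ = (0.1229)(0.9631) + (0.9924)(0.2690)(-0.6388) = -0.0521, so φ₂ = -2.99°.
Δλ = atan2(sin θ sin δ cos φ₁, cos δ − sin φ₁ sin φ₂) = atan2(0.2054, 0.9696) = 11.960°.
λ₂ = 34.930° + 11.960° = 46.89°.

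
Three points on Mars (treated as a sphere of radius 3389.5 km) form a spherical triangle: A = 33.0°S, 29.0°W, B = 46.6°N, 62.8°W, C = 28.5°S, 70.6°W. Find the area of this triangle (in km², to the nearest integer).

5797028 km²

Side lengths (central angles): a = 1.3165, b = 0.6249, c = 1.4876 rad; semiperimeter s = 1.7145.
By l'Huilier's theorem, tan(E/4) = √[tan(s/2) tan((s−a)/2) tan((s−b)/2) tan((s−c)/2)], giving spherical excess E = 0.5046 rad.
Area = E·R² = 0.5046 × (3389.5)² ≈ 5797028 km².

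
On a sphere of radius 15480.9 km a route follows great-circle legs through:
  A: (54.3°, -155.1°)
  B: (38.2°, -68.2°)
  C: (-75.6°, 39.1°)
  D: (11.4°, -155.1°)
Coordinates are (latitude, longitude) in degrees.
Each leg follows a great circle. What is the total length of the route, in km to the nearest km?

82301 km

Leg A→B: central angle 1.0157 rad, distance 15724.4 km.
Leg B→C: central angle 2.2878 rad, distance 35416.6 km.
Leg C→D: central angle 2.0128 rad, distance 31160.5 km.
Total: 15724.4 + 35416.6 + 31160.5 ≈ 82301 km.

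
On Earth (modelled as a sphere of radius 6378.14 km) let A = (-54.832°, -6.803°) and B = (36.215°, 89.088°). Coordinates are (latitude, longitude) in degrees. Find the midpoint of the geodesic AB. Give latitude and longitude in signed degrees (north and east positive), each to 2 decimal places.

Central angle δ = 2.1302 rad. Interpolating on the sphere with fraction f = 0.5:
P = [sin((1−f)δ)·A + sin(fδ)·B] / sin δ = 1.0322·A + 1.0322·B in Cartesian coordinates,
giving P = (0.6036, 0.7622, -0.2339), i.e. latitude -13.53°, longitude 51.63°.

-13.53°, 51.63°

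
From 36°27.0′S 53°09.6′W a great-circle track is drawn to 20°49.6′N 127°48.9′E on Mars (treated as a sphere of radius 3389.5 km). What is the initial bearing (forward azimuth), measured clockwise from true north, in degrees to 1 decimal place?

183.4°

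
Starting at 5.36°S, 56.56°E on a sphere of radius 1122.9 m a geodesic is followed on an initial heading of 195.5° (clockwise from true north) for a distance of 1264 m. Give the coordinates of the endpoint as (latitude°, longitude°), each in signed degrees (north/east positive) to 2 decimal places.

-64.98°, 21.79°

Angular distance δ = d/R = 1264/1122.9 = 1.12566 rad; initial bearing θ = 3.4121 rad.
sin φ₂ = sin φ₁ cos δ + cos φ₁ sin δ cos θ = (-0.0934)(0.4306) + (0.9956)(0.9026)(-0.9636) = -0.9061, so φ₂ = -64.98°.
Δλ = atan2(sin θ sin δ cos φ₁, cos δ − sin φ₁ sin φ₂) = atan2(-0.2401, 0.3459) = -34.767°.
λ₂ = 56.560° − 34.767° = 21.79°.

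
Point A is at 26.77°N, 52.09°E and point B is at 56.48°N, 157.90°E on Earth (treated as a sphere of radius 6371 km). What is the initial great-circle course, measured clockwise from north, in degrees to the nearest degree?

With φ₁ = 0.4672, φ₂ = 0.9858, Δλ = 1.8467 rad, the forward-azimuth formula gives
θ = atan2( sin Δλ cos φ₂ , cos φ₁ sin φ₂ − sin φ₁ cos φ₂ cos Δλ ) = atan2(0.5313, 0.8121) = 33.20°.
So the initial bearing is 33°.

33°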